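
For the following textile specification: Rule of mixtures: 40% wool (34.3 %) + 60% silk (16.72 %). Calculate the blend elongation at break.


Formula: Blend property = (fraction_A * property_A) + (fraction_B * property_B)
Step 1: Contribution A = 40/100 * 34.3 % = 13.72 %
Step 2: Contribution B = 60/100 * 16.72 % = 10.032 %
Step 3: Blend elongation at break = 13.72 + 10.032 = 23.752 %

23.752 %


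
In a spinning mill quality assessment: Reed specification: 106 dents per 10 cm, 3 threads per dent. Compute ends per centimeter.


Formula: EPC = (dents per 10 cm * ends per dent) / 10
Step 1: Total ends per 10 cm = 106 * 3 = 318
Step 2: EPC = 318 / 10 = 31.8 ends/cm

31.8 ends/cm


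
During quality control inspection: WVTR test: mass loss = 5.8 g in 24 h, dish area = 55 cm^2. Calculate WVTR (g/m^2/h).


Formula: WVTR = mass_loss / (area * time)
Step 1: Convert area: 55 cm^2 = 0.0055 m^2
Step 2: WVTR = 5.8 g / (0.0055 m^2 * 24 h)
Step 3: WVTR = 5.8 / 0.132 = 43.9 g/m^2/h

43.9 g/m^2/h


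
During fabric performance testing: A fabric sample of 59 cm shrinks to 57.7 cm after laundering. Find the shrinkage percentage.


Formula: Shrinkage% = ((L_before - L_after) / L_before) * 100
Step 1: Shrinkage = 59 - 57.7 = 1.3 cm
Step 2: Shrinkage% = (1.3 / 59) * 100
Step 3: Shrinkage% = 0.022034 * 100 = 2.2034% ≈ 2.2%

2.2%


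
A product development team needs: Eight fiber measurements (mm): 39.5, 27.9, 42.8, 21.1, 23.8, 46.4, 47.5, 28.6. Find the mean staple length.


Formula: Mean = sum of lengths / count
Sum = 39.5 + 27.9 + 42.8 + 21.1 + 23.8 + 46.4 + 47.5 + 28.6
Sum = 277.6 mm
Mean = 277.6 / 8 = 34.70 mm

34.70 mm


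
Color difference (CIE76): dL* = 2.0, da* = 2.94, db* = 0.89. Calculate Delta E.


Formula: Delta E = sqrt(dL*^2 + da*^2 + db*^2)
Step 1: dL*^2 = 2.0^2 = 4.0
Step 2: da*^2 = 2.94^2 = 8.6436
Step 3: db*^2 = 0.89^2 = 0.7921
Step 4: Sum = 4.0 + 8.6436 + 0.7921 = 13.4357
Step 5: Delta E = sqrt(13.4357) = 3.67

3.67 Delta E


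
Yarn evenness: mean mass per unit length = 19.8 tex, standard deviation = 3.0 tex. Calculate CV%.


Formula: CV% = (standard deviation / mean) * 100
Step 1: Ratio = 3.0 / 19.8 = 0.151515
Step 2: CV% = 0.151515 * 100 = 15.1515% ≈ 15.2%

15.2%


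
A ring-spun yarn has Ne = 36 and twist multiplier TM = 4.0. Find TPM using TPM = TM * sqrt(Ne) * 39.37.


Formula: TPM = TM * sqrt(Ne) * 39.37
Step 1: sqrt(Ne) = sqrt(36) = 6
Step 2: TM * sqrt(Ne) = 4.0 * 6 = 24
Step 3: TPM = 24 * 39.37 = 945 twists/m

945 twists/m


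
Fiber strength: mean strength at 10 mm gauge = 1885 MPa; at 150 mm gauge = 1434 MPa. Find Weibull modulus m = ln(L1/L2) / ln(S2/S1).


Formula: m = ln(L1/L2) / ln(S2/S1)
Step 1: ln(L1/L2) = ln(10/150) = -2.70805
Step 2: S2/S1 = 1434/1885 = 0.76074
Step 3: ln(S2/S1) = ln(0.76074) = -0.27346
Step 4: m = -2.70805 / -0.27346 = 9.90

9.90 (Weibull m)


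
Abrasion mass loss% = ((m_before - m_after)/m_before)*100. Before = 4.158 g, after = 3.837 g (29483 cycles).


Formula: Mass loss% = ((m_before - m_after) / m_before) * 100
Step 1: Mass loss = 4.158 - 3.837 = 0.321 g
Step 2: Ratio = 0.321 / 4.158 = 0.0772006
Step 3: Mass loss% = 0.0772006 * 100 = 7.72006% ≈ 7.72%

7.72%


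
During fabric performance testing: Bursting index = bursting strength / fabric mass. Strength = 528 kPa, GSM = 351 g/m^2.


Formula: Bursting Index = Bursting Strength / Fabric GSM
BI = 528 kPa / 351 g/m^2
BI = 1.504 kPa/(g/m^2)

1.504 kPa/(g/m^2)


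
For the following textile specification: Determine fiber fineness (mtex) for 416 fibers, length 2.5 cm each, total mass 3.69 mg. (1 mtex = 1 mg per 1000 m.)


Formula: fineness (mtex) = mass (mg) / total length (km) = (mass_mg / total_length_m) * 1000
Step 1: Convert fiber length: 2.5 cm = 0.025 m
Step 2: Total fiber length = 416 * 0.025 = 10.4 m
Step 3: Linear density = 3.69 mg / 10.4 m = 0.3548 mg/m
Step 4: fineness = 0.3548 * 1000 = 354.8 mtex

354.8 mtex


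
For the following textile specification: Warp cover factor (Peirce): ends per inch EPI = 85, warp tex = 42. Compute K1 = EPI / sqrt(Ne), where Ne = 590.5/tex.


Formula: K1 = EPI / sqrt(Ne), with Ne = 590.5 / tex_warp
Step 1: Ne = 590.5 / 42 = 14.06
Step 2: sqrt(Ne) = sqrt(14.06) = 3.7497
Step 3: K1 = 85 / 3.7497 = 22.7

22.7


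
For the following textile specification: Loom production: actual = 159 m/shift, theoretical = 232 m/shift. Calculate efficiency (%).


Formula: Efficiency% = (Actual output / Theoretical output) * 100
Efficiency% = (159 / 232) * 100
Efficiency% = 0.685345 * 100 = 68.5345% ≈ 68.5%

68.5%


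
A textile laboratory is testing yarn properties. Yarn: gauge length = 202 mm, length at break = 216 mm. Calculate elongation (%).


Formula: Elongation (%) = ((L_break - L0) / L0) * 100
Step 1: Extension = 216 - 202 = 14 mm
Step 2: Elongation = (14 / 202) * 100
Step 3: Elongation = 0.069307 * 100 = 6.9307% ≈ 6.9%

6.9%


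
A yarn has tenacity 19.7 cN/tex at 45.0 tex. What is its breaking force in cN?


Formula: Breaking force = Tenacity * Linear density
F = 19.7 cN/tex * 45.0 tex
F = 886.50 cN

886.50 cN


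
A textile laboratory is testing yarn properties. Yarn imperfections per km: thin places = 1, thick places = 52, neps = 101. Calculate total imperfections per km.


Formula: Total = thin places + thick places + neps
Total = 1 + 52 + 101
Total = 154 imperfections/km

154 imperfections/km


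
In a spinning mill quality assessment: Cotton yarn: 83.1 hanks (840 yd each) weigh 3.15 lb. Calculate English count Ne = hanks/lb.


Formula: Ne = hanks / mass_lb
Substituting: Ne = 83.1 / 3.15
Ne = 26.4

26.4 Ne


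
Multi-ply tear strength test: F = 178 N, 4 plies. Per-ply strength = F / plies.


Formula: Per-ply strength = Total force / Number of plies
Per-ply = 178 N / 4
Per-ply = 44.5 N

44.5 N


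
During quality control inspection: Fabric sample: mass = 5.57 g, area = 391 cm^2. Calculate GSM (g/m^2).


Formula: GSM = mass_g / area_m2
Step 1: Convert area: 391 cm^2 = 391 / 10000 = 0.0391 m^2
Step 2: GSM = 5.57 g / 0.0391 m^2 = 142.5 g/m^2

142.5 g/m^2


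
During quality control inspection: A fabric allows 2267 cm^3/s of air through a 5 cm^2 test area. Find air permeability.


Formula: Air Permeability = Airflow / Test Area
AP = 2267 cm^3/s / 5 cm^2
AP = 453.4 cm^3/s/cm^2

453.4 cm^3/s/cm^2


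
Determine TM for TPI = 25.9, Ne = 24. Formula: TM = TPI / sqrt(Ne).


Formula: TM = TPI / sqrt(Ne)
Step 1: sqrt(Ne) = sqrt(24) = 4.899
Step 2: TM = 25.9 / 4.899 = 5.29

5.29 TM


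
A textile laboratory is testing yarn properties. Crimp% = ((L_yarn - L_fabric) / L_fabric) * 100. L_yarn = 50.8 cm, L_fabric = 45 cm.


Formula: Crimp% = ((L_yarn - L_fabric) / L_fabric) * 100
Step 1: Extension = 50.8 - 45 = 5.8 cm
Step 2: Crimp% = (5.8 / 45) * 100
Step 3: Crimp% = 0.128889 * 100 = 12.8889% ≈ 12.9%

12.9%


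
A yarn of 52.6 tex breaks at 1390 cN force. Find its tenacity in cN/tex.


Formula: Tenacity = Breaking force / Linear density
Tenacity = 1390 cN / 52.6 tex
Tenacity = 26.43 cN/tex

26.43 cN/tex


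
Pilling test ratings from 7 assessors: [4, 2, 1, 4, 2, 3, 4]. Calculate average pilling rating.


Formula: Mean = sum / count
Sum = 4 + 2 + 1 + 4 + 2 + 3 + 4 = 20
Mean = 20 / 7 = 2.9

2.9


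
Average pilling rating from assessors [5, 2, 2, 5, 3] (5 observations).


Formula: Mean = sum / count
Sum = 5 + 2 + 2 + 5 + 3 = 17
Mean = 17 / 5 = 3.4

3.4


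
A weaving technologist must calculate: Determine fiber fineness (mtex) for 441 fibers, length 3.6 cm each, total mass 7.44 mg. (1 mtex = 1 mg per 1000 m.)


Formula: fineness (mtex) = mass (mg) / total length (km) = (mass_mg / total_length_m) * 1000
Step 1: Convert fiber length: 3.6 cm = 0.036 m
Step 2: Total fiber length = 441 * 0.036 = 15.876 m
Step 3: Linear density = 7.44 mg / 15.876 m = 0.4686 mg/m
Step 4: fineness = 0.4686 * 1000 = 468.6 mtex

468.6 mtex


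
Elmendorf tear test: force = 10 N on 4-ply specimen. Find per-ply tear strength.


Formula: Per-ply strength = Total force / Number of plies
Per-ply = 10 N / 4
Per-ply = 2.5 N

2.5 N


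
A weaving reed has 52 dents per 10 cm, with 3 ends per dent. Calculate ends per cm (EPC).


Formula: EPC = (dents per 10 cm * ends per dent) / 10
Step 1: Total ends per 10 cm = 52 * 3 = 156
Step 2: EPC = 156 / 10 = 15.6 ends/cm

15.6 ends/cm


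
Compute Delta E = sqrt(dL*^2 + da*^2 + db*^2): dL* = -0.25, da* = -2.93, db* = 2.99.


Formula: Delta E = sqrt(dL*^2 + da*^2 + db*^2)
Step 1: dL*^2 = (-0.25)^2 = 0.0625
Step 2: da*^2 = (-2.93)^2 = 8.5849
Step 3: db*^2 = 2.99^2 = 8.9401
Step 4: Sum = 0.0625 + 8.5849 + 8.9401 = 17.5875
Step 5: Delta E = sqrt(17.5875) = 4.19

4.19 Delta E


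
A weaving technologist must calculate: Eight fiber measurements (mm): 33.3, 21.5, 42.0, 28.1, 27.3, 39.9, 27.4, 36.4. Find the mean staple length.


Formula: Mean = sum of lengths / count
Sum = 33.3 + 21.5 + 42.0 + 28.1 + 27.3 + 39.9 + 27.4 + 36.4
Sum = 255.9 mm
Mean = 255.9 / 8 = 31.99 mm

31.99 mm


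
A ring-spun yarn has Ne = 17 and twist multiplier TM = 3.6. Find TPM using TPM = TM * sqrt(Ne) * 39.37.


Formula: TPM = TM * sqrt(Ne) * 39.37
Step 1: sqrt(Ne) = sqrt(17) = 4.1231
Step 2: TM * sqrt(Ne) = 3.6 * 4.1231 = 14.8432
Step 3: TPM = 14.8432 * 39.37 = 584 twists/m

584 twists/m


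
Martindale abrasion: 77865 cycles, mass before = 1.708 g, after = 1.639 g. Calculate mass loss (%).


Formula: Mass loss% = ((m_before - m_after) / m_before) * 100
Step 1: Mass loss = 1.708 - 1.639 = 0.069 g
Step 2: Ratio = 0.069 / 1.708 = 0.0403981
Step 3: Mass loss% = 0.0403981 * 100 = 4.03981% ≈ 4.04%

4.04%


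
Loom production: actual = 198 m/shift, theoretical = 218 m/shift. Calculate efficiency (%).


Formula: Efficiency% = (Actual output / Theoretical output) * 100
Efficiency% = (198 / 218) * 100
Efficiency% = 0.908257 * 100 = 90.8257% ≈ 90.8%

90.8%


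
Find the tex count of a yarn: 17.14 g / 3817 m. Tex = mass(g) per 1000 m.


Formula: Tex = (mass_g / length_m) * 1000
Substituting: Tex = (17.14 / 3817) * 1000
Intermediate: 17.14 / 3817 = 0.00449044 g/m
Tex = 0.00449044 * 1000 = 4.49 tex

4.49 tex


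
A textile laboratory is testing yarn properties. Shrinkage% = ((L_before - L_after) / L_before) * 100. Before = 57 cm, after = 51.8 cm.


Formula: Shrinkage% = ((L_before - L_after) / L_before) * 100
Step 1: Shrinkage = 57 - 51.8 = 5.2 cm
Step 2: Shrinkage% = (5.2 / 57) * 100
Step 3: Shrinkage% = 0.091228 * 100 = 9.1228% ≈ 9.1%

9.1%


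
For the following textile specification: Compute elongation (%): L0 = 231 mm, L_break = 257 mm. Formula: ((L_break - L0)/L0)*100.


Formula: Elongation (%) = ((L_break - L0) / L0) * 100
Step 1: Extension = 257 - 231 = 26 mm
Step 2: Elongation = (26 / 231) * 100
Step 3: Elongation = 0.112554 * 100 = 11.2554% ≈ 11.3%

11.3%


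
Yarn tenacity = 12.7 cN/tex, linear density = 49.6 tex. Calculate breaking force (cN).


Formula: Breaking force = Tenacity * Linear density
F = 12.7 cN/tex * 49.6 tex
F = 629.92 cN

629.92 cN


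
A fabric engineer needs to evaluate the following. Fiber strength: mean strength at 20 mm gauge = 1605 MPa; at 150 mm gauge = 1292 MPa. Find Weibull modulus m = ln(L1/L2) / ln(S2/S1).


Formula: m = ln(L1/L2) / ln(S2/S1)
Step 1: ln(L1/L2) = ln(20/150) = -2.01490
Step 2: S2/S1 = 1292/1605 = 0.80498
Step 3: ln(S2/S1) = ln(0.80498) = -0.21694
Step 4: m = -2.01490 / -0.21694 = 9.29

9.29 (Weibull m)


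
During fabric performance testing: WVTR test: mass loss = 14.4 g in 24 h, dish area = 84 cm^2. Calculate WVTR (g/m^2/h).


Formula: WVTR = mass_loss / (area * time)
Step 1: Convert area: 84 cm^2 = 0.0084 m^2
Step 2: WVTR = 14.4 g / (0.0084 m^2 * 24 h)
Step 3: WVTR = 14.4 / 0.2016 = 71.4 g/m^2/h

71.4 g/m^2/h


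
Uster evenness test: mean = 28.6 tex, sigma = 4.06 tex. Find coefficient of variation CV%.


Formula: CV% = (standard deviation / mean) * 100
Step 1: Ratio = 4.06 / 28.6 = 0.141958
Step 2: CV% = 0.141958 * 100 = 14.1958% ≈ 14.2%

14.2%


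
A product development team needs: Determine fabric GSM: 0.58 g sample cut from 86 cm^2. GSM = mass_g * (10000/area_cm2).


Formula: GSM = mass_g / area_m2
Step 1: Convert area: 86 cm^2 = 86 / 10000 = 0.0086 m^2
Step 2: GSM = 0.58 g / 0.0086 m^2 = 67.4 g/m^2

67.4 g/m^2


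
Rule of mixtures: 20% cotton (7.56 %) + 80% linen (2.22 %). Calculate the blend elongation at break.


Formula: Blend property = (fraction_A * property_A) + (fraction_B * property_B)
Step 1: Contribution A = 20/100 * 7.56 % = 1.512 %
Step 2: Contribution B = 80/100 * 2.22 % = 1.776 %
Step 3: Blend elongation at break = 1.512 + 1.776 = 3.288 %

3.288 %


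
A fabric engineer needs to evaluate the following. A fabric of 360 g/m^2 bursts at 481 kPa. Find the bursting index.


Formula: Bursting Index = Bursting Strength / Fabric GSM
BI = 481 kPa / 360 g/m^2
BI = 1.336 kPa/(g/m^2)

1.336 kPa/(g/m^2)


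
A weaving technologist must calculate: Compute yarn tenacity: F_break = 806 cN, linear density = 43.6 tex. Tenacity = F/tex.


Formula: Tenacity = Breaking force / Linear density
Tenacity = 806 cN / 43.6 tex
Tenacity = 18.49 cN/tex

18.49 cN/tex


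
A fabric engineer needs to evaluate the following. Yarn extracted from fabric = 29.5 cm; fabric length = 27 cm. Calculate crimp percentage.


Formula: Crimp% = ((L_yarn - L_fabric) / L_fabric) * 100
Step 1: Extension = 29.5 - 27 = 2.5 cm
Step 2: Crimp% = (2.5 / 27) * 100
Step 3: Crimp% = 0.092593 * 100 = 9.2593% ≈ 9.3%

9.3%


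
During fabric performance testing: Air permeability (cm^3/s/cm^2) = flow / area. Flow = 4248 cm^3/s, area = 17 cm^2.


Formula: Air Permeability = Airflow / Test Area
AP = 4248 cm^3/s / 17 cm^2
AP = 249.9 cm^3/s/cm^2

249.9 cm^3/s/cm^2


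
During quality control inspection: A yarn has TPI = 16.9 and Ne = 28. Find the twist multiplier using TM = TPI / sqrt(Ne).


Formula: TM = TPI / sqrt(Ne)
Step 1: sqrt(Ne) = sqrt(28) = 5.2915
Step 2: TM = 16.9 / 5.2915 = 3.19

3.19 TM


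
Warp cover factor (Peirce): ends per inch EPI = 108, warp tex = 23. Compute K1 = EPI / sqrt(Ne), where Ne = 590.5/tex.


Formula: K1 = EPI / sqrt(Ne), with Ne = 590.5 / tex_warp
Step 1: Ne = 590.5 / 23 = 25.674
Step 2: sqrt(Ne) = sqrt(25.674) = 5.067
Step 3: K1 = 108 / 5.067 = 21.3

21.3


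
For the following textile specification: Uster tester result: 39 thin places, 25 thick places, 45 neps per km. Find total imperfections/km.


Formula: Total = thin places + thick places + neps
Total = 39 + 25 + 45
Total = 109 imperfections/km

109 imperfections/km


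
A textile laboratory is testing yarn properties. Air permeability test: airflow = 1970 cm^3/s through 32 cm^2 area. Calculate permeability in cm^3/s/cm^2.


Formula: Air Permeability = Airflow / Test Area
AP = 1970 cm^3/s / 32 cm^2
AP = 61.6 cm^3/s/cm^2

61.6 cm^3/s/cm^2


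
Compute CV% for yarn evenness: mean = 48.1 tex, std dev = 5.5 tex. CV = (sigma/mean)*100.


Formula: CV% = (standard deviation / mean) * 100
Step 1: Ratio = 5.5 / 48.1 = 0.114345
Step 2: CV% = 0.114345 * 100 = 11.4345% ≈ 11.4%

11.4%


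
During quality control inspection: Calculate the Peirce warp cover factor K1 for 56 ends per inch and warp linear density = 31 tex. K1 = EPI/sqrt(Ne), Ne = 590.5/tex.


Formula: K1 = EPI / sqrt(Ne), with Ne = 590.5 / tex_warp
Step 1: Ne = 590.5 / 31 = 19.048
Step 2: sqrt(Ne) = sqrt(19.048) = 4.3644
Step 3: K1 = 56 / 4.3644 = 12.8

12.8


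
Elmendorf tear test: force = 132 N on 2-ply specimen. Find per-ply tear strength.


Formula: Per-ply strength = Total force / Number of plies
Per-ply = 132 N / 2
Per-ply = 66 N

66 N


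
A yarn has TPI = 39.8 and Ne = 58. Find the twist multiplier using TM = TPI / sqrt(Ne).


Formula: TM = TPI / sqrt(Ne)
Step 1: sqrt(Ne) = sqrt(58) = 7.6158
Step 2: TM = 39.8 / 7.6158 = 5.23

5.23 TM


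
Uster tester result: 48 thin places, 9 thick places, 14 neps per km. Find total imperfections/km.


Formula: Total = thin places + thick places + neps
Total = 48 + 9 + 14
Total = 71 imperfections/km

71 imperfections/km


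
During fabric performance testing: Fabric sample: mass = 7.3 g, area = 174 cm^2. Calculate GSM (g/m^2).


Formula: GSM = mass_g / area_m2
Step 1: Convert area: 174 cm^2 = 174 / 10000 = 0.0174 m^2
Step 2: GSM = 7.3 g / 0.0174 m^2 = 419.5 g/m^2

419.5 g/m^2


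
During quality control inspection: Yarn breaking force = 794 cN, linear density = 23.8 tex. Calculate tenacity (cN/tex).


Formula: Tenacity = Breaking force / Linear density
Tenacity = 794 cN / 23.8 tex
Tenacity = 33.36 cN/tex

33.36 cN/tex


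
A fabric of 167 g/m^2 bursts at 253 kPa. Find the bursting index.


Formula: Bursting Index = Bursting Strength / Fabric GSM
BI = 253 kPa / 167 g/m^2
BI = 1.515 kPa/(g/m^2)

1.515 kPa/(g/m^2)


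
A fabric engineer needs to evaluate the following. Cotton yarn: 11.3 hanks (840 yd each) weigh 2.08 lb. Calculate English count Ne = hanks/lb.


Formula: Ne = hanks / mass_lb
Substituting: Ne = 11.3 / 2.08
Ne = 5.4

5.4 Ne


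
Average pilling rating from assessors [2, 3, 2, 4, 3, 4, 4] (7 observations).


Formula: Mean = sum / count
Sum = 2 + 3 + 2 + 4 + 3 + 4 + 4 = 22
Mean = 22 / 7 = 3.1

3.1


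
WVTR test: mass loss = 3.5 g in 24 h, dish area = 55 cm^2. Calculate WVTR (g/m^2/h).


Formula: WVTR = mass_loss / (area * time)
Step 1: Convert area: 55 cm^2 = 0.0055 m^2
Step 2: WVTR = 3.5 g / (0.0055 m^2 * 24 h)
Step 3: WVTR = 3.5 / 0.132 = 26.5 g/m^2/h

26.5 g/m^2/h


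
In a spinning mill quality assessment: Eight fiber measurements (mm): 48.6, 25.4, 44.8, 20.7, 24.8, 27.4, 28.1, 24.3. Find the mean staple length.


Formula: Mean = sum of lengths / count
Sum = 48.6 + 25.4 + 44.8 + 20.7 + 24.8 + 27.4 + 28.1 + 24.3
Sum = 244.1 mm
Mean = 244.1 / 8 = 30.51 mm

30.51 mm


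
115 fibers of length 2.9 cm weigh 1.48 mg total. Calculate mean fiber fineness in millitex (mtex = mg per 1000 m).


Formula: fineness (mtex) = mass (mg) / total length (km) = (mass_mg / total_length_m) * 1000
Step 1: Convert fiber length: 2.9 cm = 0.029 m
Step 2: Total fiber length = 115 * 0.029 = 3.335 m
Step 3: Linear density = 1.48 mg / 3.335 m = 0.4438 mg/m
Step 4: fineness = 0.4438 * 1000 = 443.8 mtex

443.8 mtex


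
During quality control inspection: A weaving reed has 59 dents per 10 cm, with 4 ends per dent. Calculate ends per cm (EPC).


Formula: EPC = (dents per 10 cm * ends per dent) / 10
Step 1: Total ends per 10 cm = 59 * 4 = 236
Step 2: EPC = 236 / 10 = 23.6 ends/cm

23.6 ends/cm


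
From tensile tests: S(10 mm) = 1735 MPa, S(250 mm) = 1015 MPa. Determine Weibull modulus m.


Formula: m = ln(L1/L2) / ln(S2/S1)
Step 1: ln(L1/L2) = ln(10/250) = -3.21888
Step 2: S2/S1 = 1015/1735 = 0.58501
Step 3: ln(S2/S1) = ln(0.58501) = -0.53613
Step 4: m = -3.21888 / -0.53613 = 6.00

6.00 (Weibull m)


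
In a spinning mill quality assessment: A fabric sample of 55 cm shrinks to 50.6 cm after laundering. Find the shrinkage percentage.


Formula: Shrinkage% = ((L_before - L_after) / L_before) * 100
Step 1: Shrinkage = 55 - 50.6 = 4.4 cm
Step 2: Shrinkage% = (4.4 / 55) * 100
Step 3: Shrinkage% = 0.08 * 100 = 8.0%

8.0%


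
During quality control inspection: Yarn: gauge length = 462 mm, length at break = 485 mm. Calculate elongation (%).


Formula: Elongation (%) = ((L_break - L0) / L0) * 100
Step 1: Extension = 485 - 462 = 23 mm
Step 2: Elongation = (23 / 462) * 100
Step 3: Elongation = 0.049784 * 100 = 4.9784% ≈ 5.0%

5.0%


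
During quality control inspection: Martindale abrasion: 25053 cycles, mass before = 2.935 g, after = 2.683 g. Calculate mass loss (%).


Formula: Mass loss% = ((m_before - m_after) / m_before) * 100
Step 1: Mass loss = 2.935 - 2.683 = 0.252 g
Step 2: Ratio = 0.252 / 2.935 = 0.0858603
Step 3: Mass loss% = 0.0858603 * 100 = 8.58603% ≈ 8.59%

8.59%


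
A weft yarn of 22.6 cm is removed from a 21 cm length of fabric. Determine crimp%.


Formula: Crimp% = ((L_yarn - L_fabric) / L_fabric) * 100
Step 1: Extension = 22.6 - 21 = 1.6 cm
Step 2: Crimp% = (1.6 / 21) * 100
Step 3: Crimp% = 0.07619 * 100 = 7.619% ≈ 7.6%

7.6%


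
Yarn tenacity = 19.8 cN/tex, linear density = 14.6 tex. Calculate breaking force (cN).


Formula: Breaking force = Tenacity * Linear density
F = 19.8 cN/tex * 14.6 tex
F = 289.08 cN

289.08 cN


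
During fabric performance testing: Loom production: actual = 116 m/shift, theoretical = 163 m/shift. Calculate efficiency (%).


Formula: Efficiency% = (Actual output / Theoretical output) * 100
Efficiency% = (116 / 163) * 100
Efficiency% = 0.711656 * 100 = 71.1656% ≈ 71.2%

71.2%


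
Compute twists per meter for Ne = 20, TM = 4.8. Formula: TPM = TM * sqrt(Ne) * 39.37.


Formula: TPM = TM * sqrt(Ne) * 39.37
Step 1: sqrt(Ne) = sqrt(20) = 4.4721
Step 2: TM * sqrt(Ne) = 4.8 * 4.4721 = 21.4661
Step 3: TPM = 21.4661 * 39.37 = 845 twists/m

845 twists/m


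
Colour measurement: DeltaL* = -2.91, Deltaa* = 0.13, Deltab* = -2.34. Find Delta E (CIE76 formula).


Formula: Delta E = sqrt(dL*^2 + da*^2 + db*^2)
Step 1: dL*^2 = (-2.91)^2 = 8.4681
Step 2: da*^2 = 0.13^2 = 0.0169
Step 3: db*^2 = (-2.34)^2 = 5.4756
Step 4: Sum = 8.4681 + 0.0169 + 5.4756 = 13.9606
Step 5: Delta E = sqrt(13.9606) = 3.74

3.74 Delta E


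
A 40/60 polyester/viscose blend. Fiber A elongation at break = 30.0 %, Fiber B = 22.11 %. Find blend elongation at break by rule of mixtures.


Formula: Blend property = (fraction_A * property_A) + (fraction_B * property_B)
Step 1: Contribution A = 40/100 * 30.0 % = 12.0 %
Step 2: Contribution B = 60/100 * 22.11 % = 13.266 %
Step 3: Blend elongation at break = 12.0 + 13.266 = 25.266 %

25.266 %


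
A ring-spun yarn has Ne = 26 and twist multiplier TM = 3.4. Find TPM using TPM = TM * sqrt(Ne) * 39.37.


Formula: TPM = TM * sqrt(Ne) * 39.37
Step 1: sqrt(Ne) = sqrt(26) = 5.099
Step 2: TM * sqrt(Ne) = 3.4 * 5.099 = 17.3366
Step 3: TPM = 17.3366 * 39.37 = 683 twists/m

683 twists/m


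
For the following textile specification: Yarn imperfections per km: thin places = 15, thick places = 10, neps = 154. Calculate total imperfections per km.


Formula: Total = thin places + thick places + neps
Total = 15 + 10 + 154
Total = 179 imperfections/km

179 imperfections/km


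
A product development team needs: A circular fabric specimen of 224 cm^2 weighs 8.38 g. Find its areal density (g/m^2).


Formula: GSM = mass_g / area_m2
Step 1: Convert area: 224 cm^2 = 224 / 10000 = 0.0224 m^2
Step 2: GSM = 8.38 g / 0.0224 m^2 = 374.1 g/m^2

374.1 g/m^2


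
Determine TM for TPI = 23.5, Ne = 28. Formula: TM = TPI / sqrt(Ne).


Formula: TM = TPI / sqrt(Ne)
Step 1: sqrt(Ne) = sqrt(28) = 5.2915
Step 2: TM = 23.5 / 5.2915 = 4.44

4.44 TM


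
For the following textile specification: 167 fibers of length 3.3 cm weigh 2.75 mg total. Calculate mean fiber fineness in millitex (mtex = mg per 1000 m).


Formula: fineness (mtex) = mass (mg) / total length (km) = (mass_mg / total_length_m) * 1000
Step 1: Convert fiber length: 3.3 cm = 0.033 m
Step 2: Total fiber length = 167 * 0.033 = 5.511 m
Step 3: Linear density = 2.75 mg / 5.511 m = 0.4990 mg/m
Step 4: fineness = 0.4990 * 1000 = 499.0 mtex

499.0 mtex


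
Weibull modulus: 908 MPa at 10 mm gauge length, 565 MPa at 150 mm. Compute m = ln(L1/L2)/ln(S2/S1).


Formula: m = ln(L1/L2) / ln(S2/S1)
Step 1: ln(L1/L2) = ln(10/150) = -2.70805
Step 2: S2/S1 = 565/908 = 0.62225
Step 3: ln(S2/S1) = ln(0.62225) = -0.47441
Step 4: m = -2.70805 / -0.47441 = 5.71

5.71 (Weibull m)


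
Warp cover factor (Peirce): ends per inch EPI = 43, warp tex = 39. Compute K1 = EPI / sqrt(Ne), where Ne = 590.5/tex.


Formula: K1 = EPI / sqrt(Ne), with Ne = 590.5 / tex_warp
Step 1: Ne = 590.5 / 39 = 15.141
Step 2: sqrt(Ne) = sqrt(15.141) = 3.8911
Step 3: K1 = 43 / 3.8911 = 11.1

11.1


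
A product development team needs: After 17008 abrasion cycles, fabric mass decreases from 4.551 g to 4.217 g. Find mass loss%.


Formula: Mass loss% = ((m_before - m_after) / m_before) * 100
Step 1: Mass loss = 4.551 - 4.217 = 0.334 g
Step 2: Ratio = 0.334 / 4.551 = 0.0733905
Step 3: Mass loss% = 0.0733905 * 100 = 7.33905% ≈ 7.34%

7.34%


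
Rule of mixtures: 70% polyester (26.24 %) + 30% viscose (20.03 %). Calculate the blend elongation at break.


Formula: Blend property = (fraction_A * property_A) + (fraction_B * property_B)
Step 1: Contribution A = 70/100 * 26.24 % = 18.368 %
Step 2: Contribution B = 30/100 * 20.03 % = 6.009 %
Step 3: Blend elongation at break = 18.368 + 6.009 = 24.377 %

24.377 %


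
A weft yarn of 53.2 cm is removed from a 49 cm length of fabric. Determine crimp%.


Formula: Crimp% = ((L_yarn - L_fabric) / L_fabric) * 100
Step 1: Extension = 53.2 - 49 = 4.2 cm
Step 2: Crimp% = (4.2 / 49) * 100
Step 3: Crimp% = 0.085714 * 100 = 8.5714% ≈ 8.6%

8.6%


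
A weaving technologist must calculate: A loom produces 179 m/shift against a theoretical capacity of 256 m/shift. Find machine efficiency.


Formula: Efficiency% = (Actual output / Theoretical output) * 100
Efficiency% = (179 / 256) * 100
Efficiency% = 0.699219 * 100 = 69.9219% ≈ 69.9%

69.9%


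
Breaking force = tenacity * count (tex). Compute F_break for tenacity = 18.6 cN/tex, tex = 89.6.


Formula: Breaking force = Tenacity * Linear density
F = 18.6 cN/tex * 89.6 tex
F = 1666.56 cN

1666.56 cN


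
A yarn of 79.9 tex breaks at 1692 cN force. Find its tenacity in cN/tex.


Formula: Tenacity = Breaking force / Linear density
Tenacity = 1692 cN / 79.9 tex
Tenacity = 21.18 cN/tex

21.18 cN/tex


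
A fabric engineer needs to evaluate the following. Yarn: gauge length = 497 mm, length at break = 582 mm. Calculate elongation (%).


Formula: Elongation (%) = ((L_break - L0) / L0) * 100
Step 1: Extension = 582 - 497 = 85 mm
Step 2: Elongation = (85 / 497) * 100
Step 3: Elongation = 0.171026 * 100 = 17.1026% ≈ 17.1%

17.1%


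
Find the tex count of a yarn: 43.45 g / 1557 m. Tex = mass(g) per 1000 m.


Formula: Tex = (mass_g / length_m) * 1000
Substituting: Tex = (43.45 / 1557) * 1000
Intermediate: 43.45 / 1557 = 0.02790623 g/m
Tex = 0.02790623 * 1000 = 27.91 tex

27.91 tex


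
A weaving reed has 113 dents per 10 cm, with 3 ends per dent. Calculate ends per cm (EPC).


Formula: EPC = (dents per 10 cm * ends per dent) / 10
Step 1: Total ends per 10 cm = 113 * 3 = 339
Step 2: EPC = 339 / 10 = 33.9 ends/cm

33.9 ends/cm


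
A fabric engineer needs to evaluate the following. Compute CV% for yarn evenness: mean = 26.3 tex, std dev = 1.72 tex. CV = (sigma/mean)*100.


Formula: CV% = (standard deviation / mean) * 100
Step 1: Ratio = 1.72 / 26.3 = 0.065399
Step 2: CV% = 0.065399 * 100 = 6.5399% ≈ 6.5%

6.5%


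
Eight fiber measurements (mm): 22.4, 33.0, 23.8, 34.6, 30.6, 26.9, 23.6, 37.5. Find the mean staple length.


Formula: Mean = sum of lengths / count
Sum = 22.4 + 33.0 + 23.8 + 34.6 + 30.6 + 26.9 + 23.6 + 37.5
Sum = 232.4 mm
Mean = 232.4 / 8 = 29.05 mm

29.05 mm


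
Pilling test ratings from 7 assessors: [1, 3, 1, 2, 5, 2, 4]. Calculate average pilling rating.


Formula: Mean = sum / count
Sum = 1 + 3 + 1 + 2 + 5 + 2 + 4 = 18
Mean = 18 / 7 = 2.6

2.6


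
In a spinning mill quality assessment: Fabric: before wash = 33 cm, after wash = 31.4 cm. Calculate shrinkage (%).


Formula: Shrinkage% = ((L_before - L_after) / L_before) * 100
Step 1: Shrinkage = 33 - 31.4 = 1.6 cm
Step 2: Shrinkage% = (1.6 / 33) * 100
Step 3: Shrinkage% = 0.048485 * 100 = 4.8485% ≈ 4.8%

4.8%


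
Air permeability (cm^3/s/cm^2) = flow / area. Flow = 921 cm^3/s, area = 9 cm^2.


Formula: Air Permeability = Airflow / Test Area
AP = 921 cm^3/s / 9 cm^2
AP = 102.3 cm^3/s/cm^2

102.3 cm^3/s/cm^2


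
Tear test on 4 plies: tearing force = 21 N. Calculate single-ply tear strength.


Formula: Per-ply strength = Total force / Number of plies
Per-ply = 21 N / 4
Per-ply = 5.25 N

5.25 N


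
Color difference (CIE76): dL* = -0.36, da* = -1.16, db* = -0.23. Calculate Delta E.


Formula: Delta E = sqrt(dL*^2 + da*^2 + db*^2)
Step 1: dL*^2 = (-0.36)^2 = 0.1296
Step 2: da*^2 = (-1.16)^2 = 1.3456
Step 3: db*^2 = (-0.23)^2 = 0.0529
Step 4: Sum = 0.1296 + 1.3456 + 0.0529 = 1.5281
Step 5: Delta E = sqrt(1.5281) = 1.24

1.24 Delta E


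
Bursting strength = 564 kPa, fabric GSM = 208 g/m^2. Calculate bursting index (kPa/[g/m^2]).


Formula: Bursting Index = Bursting Strength / Fabric GSM
BI = 564 kPa / 208 g/m^2
BI = 2.712 kPa/(g/m^2)

2.712 kPa/(g/m^2)


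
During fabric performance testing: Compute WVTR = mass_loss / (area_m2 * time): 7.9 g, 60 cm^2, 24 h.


Formula: WVTR = mass_loss / (area * time)
Step 1: Convert area: 60 cm^2 = 0.006 m^2
Step 2: WVTR = 7.9 g / (0.006 m^2 * 24 h)
Step 3: WVTR = 7.9 / 0.144 = 54.9 g/m^2/h

54.9 g/m^2/h


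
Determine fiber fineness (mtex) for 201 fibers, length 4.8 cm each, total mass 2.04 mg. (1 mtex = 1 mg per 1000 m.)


Formula: fineness (mtex) = mass (mg) / total length (km) = (mass_mg / total_length_m) * 1000
Step 1: Convert fiber length: 4.8 cm = 0.048 m
Step 2: Total fiber length = 201 * 0.048 = 9.648 m
Step 3: Linear density = 2.04 mg / 9.648 m = 0.2114 mg/m
Step 4: fineness = 0.2114 * 1000 = 211.4 mtex

211.4 mtex


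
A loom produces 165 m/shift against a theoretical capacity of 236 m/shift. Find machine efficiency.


Formula: Efficiency% = (Actual output / Theoretical output) * 100
Efficiency% = (165 / 236) * 100
Efficiency% = 0.699153 * 100 = 69.9153% ≈ 69.9%

69.9%


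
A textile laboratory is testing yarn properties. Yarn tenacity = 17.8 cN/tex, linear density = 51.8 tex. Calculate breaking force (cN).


Formula: Breaking force = Tenacity * Linear density
F = 17.8 cN/tex * 51.8 tex
F = 922.04 cN

922.04 cN


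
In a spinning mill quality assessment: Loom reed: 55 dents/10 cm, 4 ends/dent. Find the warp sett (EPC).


Formula: EPC = (dents per 10 cm * ends per dent) / 10
Step 1: Total ends per 10 cm = 55 * 4 = 220
Step 2: EPC = 220 / 10 = 22.0 ends/cm

22.0 ends/cm


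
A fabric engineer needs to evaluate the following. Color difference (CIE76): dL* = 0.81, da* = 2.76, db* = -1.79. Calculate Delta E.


Formula: Delta E = sqrt(dL*^2 + da*^2 + db*^2)
Step 1: dL*^2 = 0.81^2 = 0.6561
Step 2: da*^2 = 2.76^2 = 7.6176
Step 3: db*^2 = (-1.79)^2 = 3.2041
Step 4: Sum = 0.6561 + 7.6176 + 3.2041 = 11.4778
Step 5: Delta E = sqrt(11.4778) = 3.39

3.39 Delta E


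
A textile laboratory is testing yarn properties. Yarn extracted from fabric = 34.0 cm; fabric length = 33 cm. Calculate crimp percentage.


Formula: Crimp% = ((L_yarn - L_fabric) / L_fabric) * 100
Step 1: Extension = 34.0 - 33 = 1.0 cm
Step 2: Crimp% = (1.0 / 33) * 100
Step 3: Crimp% = 0.030303 * 100 = 3.0303% ≈ 3.0%

3.0%


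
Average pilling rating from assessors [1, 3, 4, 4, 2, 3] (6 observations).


Formula: Mean = sum / count
Sum = 1 + 3 + 4 + 4 + 2 + 3 = 17
Mean = 17 / 6 = 2.8

2.8


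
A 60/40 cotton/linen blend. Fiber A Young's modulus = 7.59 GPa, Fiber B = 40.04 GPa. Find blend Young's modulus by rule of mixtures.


Formula: Blend property = (fraction_A * property_A) + (fraction_B * property_B)
Step 1: Contribution A = 60/100 * 7.59 GPa = 4.554 GPa
Step 2: Contribution B = 40/100 * 40.04 GPa = 16.016 GPa
Step 3: Blend Young's modulus = 4.554 + 16.016 = 20.57 GPa

20.57 GPa


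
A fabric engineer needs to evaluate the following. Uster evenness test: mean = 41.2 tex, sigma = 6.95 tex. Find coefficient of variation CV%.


Formula: CV% = (standard deviation / mean) * 100
Step 1: Ratio = 6.95 / 41.2 = 0.168689
Step 2: CV% = 0.168689 * 100 = 16.8689% ≈ 16.9%

16.9%


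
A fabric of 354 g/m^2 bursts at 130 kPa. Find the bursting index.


Formula: Bursting Index = Bursting Strength / Fabric GSM
BI = 130 kPa / 354 g/m^2
BI = 0.367 kPa/(g/m^2)

0.367 kPa/(g/m^2)


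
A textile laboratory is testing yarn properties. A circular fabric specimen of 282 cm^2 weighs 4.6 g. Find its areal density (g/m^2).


Formula: GSM = mass_g / area_m2
Step 1: Convert area: 282 cm^2 = 282 / 10000 = 0.0282 m^2
Step 2: GSM = 4.6 g / 0.0282 m^2 = 163.1 g/m^2

163.1 g/m^2


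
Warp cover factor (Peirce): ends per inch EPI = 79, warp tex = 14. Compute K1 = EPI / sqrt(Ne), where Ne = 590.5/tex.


Formula: K1 = EPI / sqrt(Ne), with Ne = 590.5 / tex_warp
Step 1: Ne = 590.5 / 14 = 42.179
Step 2: sqrt(Ne) = sqrt(42.179) = 6.4945
Step 3: K1 = 79 / 6.4945 = 12.2

12.2


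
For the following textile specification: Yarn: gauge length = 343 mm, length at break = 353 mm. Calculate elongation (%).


Formula: Elongation (%) = ((L_break - L0) / L0) * 100
Step 1: Extension = 353 - 343 = 10 mm
Step 2: Elongation = (10 / 343) * 100
Step 3: Elongation = 0.029155 * 100 = 2.9155% ≈ 2.9%

2.9%


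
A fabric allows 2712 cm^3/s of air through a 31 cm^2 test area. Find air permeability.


Formula: Air Permeability = Airflow / Test Area
AP = 2712 cm^3/s / 31 cm^2
AP = 87.5 cm^3/s/cm^2

87.5 cm^3/s/cm^2


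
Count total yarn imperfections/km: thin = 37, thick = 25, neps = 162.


Formula: Total = thin places + thick places + neps
Total = 37 + 25 + 162
Total = 224 imperfections/km

224 imperfections/km


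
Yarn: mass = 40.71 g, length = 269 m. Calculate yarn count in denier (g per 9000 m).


Formula: den = (mass_g / length_m) * 9000
Substituting: den = (40.71 / 269) * 9000
Intermediate: 40.71 / 269 = 0.15133829 g/m
den = 0.15133829 * 9000 = 1362.0 denier

1362.0 denier


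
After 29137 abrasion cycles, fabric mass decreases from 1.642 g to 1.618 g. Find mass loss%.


Formula: Mass loss% = ((m_before - m_after) / m_before) * 100
Step 1: Mass loss = 1.642 - 1.618 = 0.024 g
Step 2: Ratio = 0.024 / 1.642 = 0.0146163
Step 3: Mass loss% = 0.0146163 * 100 = 1.46163% ≈ 1.46%

1.46%


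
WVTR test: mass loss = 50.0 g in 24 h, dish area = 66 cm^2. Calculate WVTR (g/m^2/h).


Formula: WVTR = mass_loss / (area * time)
Step 1: Convert area: 66 cm^2 = 0.0066 m^2
Step 2: WVTR = 50.0 g / (0.0066 m^2 * 24 h)
Step 3: WVTR = 50.0 / 0.1584 = 315.7 g/m^2/h

315.7 g/m^2/h


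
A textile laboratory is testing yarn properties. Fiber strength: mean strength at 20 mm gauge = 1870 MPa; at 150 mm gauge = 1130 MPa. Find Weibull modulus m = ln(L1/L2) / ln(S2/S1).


Formula: m = ln(L1/L2) / ln(S2/S1)
Step 1: ln(L1/L2) = ln(20/150) = -2.01490
Step 2: S2/S1 = 1130/1870 = 0.60428
Step 3: ln(S2/S1) = ln(0.60428) = -0.50372
Step 4: m = -2.01490 / -0.50372 = 4.00

4.00 (Weibull m)


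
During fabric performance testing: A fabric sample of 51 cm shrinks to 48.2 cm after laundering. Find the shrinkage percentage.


Formula: Shrinkage% = ((L_before - L_after) / L_before) * 100
Step 1: Shrinkage = 51 - 48.2 = 2.8 cm
Step 2: Shrinkage% = (2.8 / 51) * 100
Step 3: Shrinkage% = 0.054902 * 100 = 5.4902% ≈ 5.5%

5.5%


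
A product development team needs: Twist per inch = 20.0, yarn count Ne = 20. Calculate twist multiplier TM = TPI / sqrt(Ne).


Formula: TM = TPI / sqrt(Ne)
Step 1: sqrt(Ne) = sqrt(20) = 4.4721
Step 2: TM = 20.0 / 4.4721 = 4.47

4.47 TM


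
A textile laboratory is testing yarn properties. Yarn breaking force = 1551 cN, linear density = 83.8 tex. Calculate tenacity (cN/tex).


Formula: Tenacity = Breaking force / Linear density
Tenacity = 1551 cN / 83.8 tex
Tenacity = 18.51 cN/tex

18.51 cN/tex


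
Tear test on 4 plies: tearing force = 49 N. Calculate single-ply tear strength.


Formula: Per-ply strength = Total force / Number of plies
Per-ply = 49 N / 4
Per-ply = 12.25 N

12.25 N


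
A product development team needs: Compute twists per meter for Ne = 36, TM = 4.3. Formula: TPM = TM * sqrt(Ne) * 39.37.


Formula: TPM = TM * sqrt(Ne) * 39.37
Step 1: sqrt(Ne) = sqrt(36) = 6
Step 2: TM * sqrt(Ne) = 4.3 * 6 = 25.8
Step 3: TPM = 25.8 * 39.37 = 1016 twists/m

1016 twists/m


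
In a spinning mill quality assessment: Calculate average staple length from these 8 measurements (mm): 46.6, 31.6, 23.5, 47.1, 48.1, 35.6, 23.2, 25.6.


Formula: Mean = sum of lengths / count
Sum = 46.6 + 31.6 + 23.5 + 47.1 + 48.1 + 35.6 + 23.2 + 25.6
Sum = 281.3 mm
Mean = 281.3 / 8 = 35.16 mm

35.16 mm


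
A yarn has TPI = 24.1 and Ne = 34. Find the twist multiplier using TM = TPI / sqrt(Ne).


Formula: TM = TPI / sqrt(Ne)
Step 1: sqrt(Ne) = sqrt(34) = 5.831
Step 2: TM = 24.1 / 5.831 = 4.13

4.13 TM


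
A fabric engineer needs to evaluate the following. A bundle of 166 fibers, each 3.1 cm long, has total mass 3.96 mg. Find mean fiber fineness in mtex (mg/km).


Formula: fineness (mtex) = mass (mg) / total length (km) = (mass_mg / total_length_m) * 1000
Step 1: Convert fiber length: 3.1 cm = 0.031 m
Step 2: Total fiber length = 166 * 0.031 = 5.146 m
Step 3: Linear density = 3.96 mg / 5.146 m = 0.7695 mg/m
Step 4: fineness = 0.7695 * 1000 = 769.5 mtex

769.5 mtex


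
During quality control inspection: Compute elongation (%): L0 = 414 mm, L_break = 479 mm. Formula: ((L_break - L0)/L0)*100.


Formula: Elongation (%) = ((L_break - L0) / L0) * 100
Step 1: Extension = 479 - 414 = 65 mm
Step 2: Elongation = (65 / 414) * 100
Step 3: Elongation = 0.157005 * 100 = 15.7005% ≈ 15.7%

15.7%


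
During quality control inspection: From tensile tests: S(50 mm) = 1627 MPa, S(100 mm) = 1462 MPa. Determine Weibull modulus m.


Formula: m = ln(L1/L2) / ln(S2/S1)
Step 1: ln(L1/L2) = ln(50/100) = -0.69315
Step 2: S2/S1 = 1462/1627 = 0.89859
Step 3: ln(S2/S1) = ln(0.89859) = -0.10693
Step 4: m = -0.69315 / -0.10693 = 6.48

6.48 (Weibull m)


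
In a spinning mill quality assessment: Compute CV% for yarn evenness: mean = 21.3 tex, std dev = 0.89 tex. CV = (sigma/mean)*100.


Formula: CV% = (standard deviation / mean) * 100
Step 1: Ratio = 0.89 / 21.3 = 0.041784
Step 2: CV% = 0.041784 * 100 = 4.1784% ≈ 4.2%

4.2%


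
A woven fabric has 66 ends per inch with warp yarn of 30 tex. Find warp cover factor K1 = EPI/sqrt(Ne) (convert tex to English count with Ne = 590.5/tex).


Formula: K1 = EPI / sqrt(Ne), with Ne = 590.5 / tex_warp
Step 1: Ne = 590.5 / 30 = 19.683
Step 2: sqrt(Ne) = sqrt(19.683) = 4.4366
Step 3: K1 = 66 / 4.4366 = 14.9

14.9


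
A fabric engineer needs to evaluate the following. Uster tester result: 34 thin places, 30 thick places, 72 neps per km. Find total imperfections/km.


Formula: Total = thin places + thick places + neps
Total = 34 + 30 + 72
Total = 136 imperfections/km

136 imperfections/km


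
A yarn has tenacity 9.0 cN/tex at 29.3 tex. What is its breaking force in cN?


Formula: Breaking force = Tenacity * Linear density
F = 9.0 cN/tex * 29.3 tex
F = 263.70 cN

263.70 cN


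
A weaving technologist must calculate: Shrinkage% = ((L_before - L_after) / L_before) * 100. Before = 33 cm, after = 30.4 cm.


Formula: Shrinkage% = ((L_before - L_after) / L_before) * 100
Step 1: Shrinkage = 33 - 30.4 = 2.6 cm
Step 2: Shrinkage% = (2.6 / 33) * 100
Step 3: Shrinkage% = 0.078788 * 100 = 7.8788% ≈ 7.9%

7.9%


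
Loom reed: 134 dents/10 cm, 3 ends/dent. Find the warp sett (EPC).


Formula: EPC = (dents per 10 cm * ends per dent) / 10
Step 1: Total ends per 10 cm = 134 * 3 = 402
Step 2: EPC = 402 / 10 = 40.2 ends/cm

40.2 ends/cm


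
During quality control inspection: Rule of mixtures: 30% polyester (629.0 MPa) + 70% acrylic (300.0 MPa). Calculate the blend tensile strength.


Formula: Blend property = (fraction_A * property_A) + (fraction_B * property_B)
Step 1: Contribution A = 30/100 * 629.0 MPa = 188.7 MPa
Step 2: Contribution B = 70/100 * 300.0 MPa = 210.0 MPa
Step 3: Blend tensile strength = 188.7 + 210.0 = 398.7 MPa

398.7 MPa


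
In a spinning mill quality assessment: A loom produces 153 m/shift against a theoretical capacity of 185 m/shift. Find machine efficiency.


Formula: Efficiency% = (Actual output / Theoretical output) * 100
Efficiency% = (153 / 185) * 100
Efficiency% = 0.827027 * 100 = 82.7027% ≈ 82.7%

82.7%
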